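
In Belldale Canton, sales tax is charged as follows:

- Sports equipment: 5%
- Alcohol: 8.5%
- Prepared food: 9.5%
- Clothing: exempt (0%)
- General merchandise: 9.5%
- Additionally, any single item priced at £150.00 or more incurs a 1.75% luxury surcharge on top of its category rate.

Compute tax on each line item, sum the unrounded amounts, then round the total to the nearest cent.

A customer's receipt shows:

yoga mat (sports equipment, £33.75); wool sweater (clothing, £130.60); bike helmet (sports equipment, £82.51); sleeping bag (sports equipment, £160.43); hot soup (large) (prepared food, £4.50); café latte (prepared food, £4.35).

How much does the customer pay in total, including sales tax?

£433.62

Yoga mat £33.75: sports equipment → 5% → £1.6875
Wool sweater £130.60: clothing → 0% → £0.00
Bike helmet £82.51: sports equipment → 5% → £4.1255
Sleeping bag £160.43: sports equipment → 5% + 1.75% surcharge = 6.75% → £10.829025
Hot soup (large) £4.50: prepared food → 9.5% → £0.4275
Café latte £4.35: prepared food → 9.5% → £0.41325
Subtotal = £416.14; unrounded tax = £17.482775 → £17.48; total due = £433.62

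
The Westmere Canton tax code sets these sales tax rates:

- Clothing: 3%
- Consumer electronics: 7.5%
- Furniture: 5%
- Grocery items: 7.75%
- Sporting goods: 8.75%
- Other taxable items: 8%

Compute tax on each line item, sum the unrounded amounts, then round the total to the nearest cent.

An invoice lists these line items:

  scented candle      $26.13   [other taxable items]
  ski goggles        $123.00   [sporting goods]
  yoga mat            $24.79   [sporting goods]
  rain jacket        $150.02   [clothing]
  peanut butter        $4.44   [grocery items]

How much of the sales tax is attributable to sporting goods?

$12.93

Ski goggles $123.00: sporting goods → 8.75% → $10.7625
Yoga mat $24.79: sporting goods → 8.75% → $2.169125
Tax on sporting goods: unrounded sum = $12.931625 → $12.93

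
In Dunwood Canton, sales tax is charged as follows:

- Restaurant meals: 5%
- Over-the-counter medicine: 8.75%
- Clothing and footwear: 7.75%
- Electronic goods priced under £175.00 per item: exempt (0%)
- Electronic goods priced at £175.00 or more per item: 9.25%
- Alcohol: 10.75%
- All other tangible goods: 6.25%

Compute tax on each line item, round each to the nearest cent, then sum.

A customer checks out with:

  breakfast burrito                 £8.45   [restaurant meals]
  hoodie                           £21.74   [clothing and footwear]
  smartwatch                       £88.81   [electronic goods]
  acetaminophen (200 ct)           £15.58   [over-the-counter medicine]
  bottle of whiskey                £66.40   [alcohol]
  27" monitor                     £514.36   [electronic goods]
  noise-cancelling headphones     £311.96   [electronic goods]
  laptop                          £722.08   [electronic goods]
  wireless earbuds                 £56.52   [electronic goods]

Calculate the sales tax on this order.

Breakfast burrito £8.45: restaurant meals → 5% → £0.42
Hoodie £21.74: clothing and footwear → 7.75% → £1.68
Smartwatch £88.81: electronic goods, under £175.00 → 0% → £0.00
Acetaminophen (200 ct) £15.58: over-the-counter medicine → 8.75% → £1.36
Bottle of whiskey £66.40: alcohol → 10.75% → £7.14
27" monitor £514.36: electronic goods, £175.00 or more → 9.25% → £47.58
Noise-cancelling headphones £311.96: electronic goods, £175.00 or more → 9.25% → £28.86
Laptop £722.08: electronic goods, £175.00 or more → 9.25% → £66.79
Wireless earbuds £56.52: electronic goods, under £175.00 → 0% → £0.00
Total tax = £0.42 + £1.68 + £1.36 + £7.14 + £47.58 + £28.86 + £66.79 = £153.83

£153.83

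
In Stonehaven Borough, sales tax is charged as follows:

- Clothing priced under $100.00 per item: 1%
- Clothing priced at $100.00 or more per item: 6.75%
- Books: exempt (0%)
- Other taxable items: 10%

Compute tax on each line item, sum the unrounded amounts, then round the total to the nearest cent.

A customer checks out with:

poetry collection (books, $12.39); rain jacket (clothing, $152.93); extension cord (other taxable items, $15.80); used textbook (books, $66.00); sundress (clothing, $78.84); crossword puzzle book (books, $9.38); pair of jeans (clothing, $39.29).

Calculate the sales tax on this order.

$13.08

Poetry collection $12.39: books → 0% → $0.00
Rain jacket $152.93: clothing, $100.00 or more → 6.75% → $10.322775
Extension cord $15.80: other taxable items → 10% → $1.58
Used textbook $66.00: books → 0% → $0.00
Sundress $78.84: clothing, under $100.00 → 1% → $0.7884
Crossword puzzle book $9.38: books → 0% → $0.00
Pair of jeans $39.29: clothing, under $100.00 → 1% → $0.3929
Unrounded tax sum = $13.084075 → $13.08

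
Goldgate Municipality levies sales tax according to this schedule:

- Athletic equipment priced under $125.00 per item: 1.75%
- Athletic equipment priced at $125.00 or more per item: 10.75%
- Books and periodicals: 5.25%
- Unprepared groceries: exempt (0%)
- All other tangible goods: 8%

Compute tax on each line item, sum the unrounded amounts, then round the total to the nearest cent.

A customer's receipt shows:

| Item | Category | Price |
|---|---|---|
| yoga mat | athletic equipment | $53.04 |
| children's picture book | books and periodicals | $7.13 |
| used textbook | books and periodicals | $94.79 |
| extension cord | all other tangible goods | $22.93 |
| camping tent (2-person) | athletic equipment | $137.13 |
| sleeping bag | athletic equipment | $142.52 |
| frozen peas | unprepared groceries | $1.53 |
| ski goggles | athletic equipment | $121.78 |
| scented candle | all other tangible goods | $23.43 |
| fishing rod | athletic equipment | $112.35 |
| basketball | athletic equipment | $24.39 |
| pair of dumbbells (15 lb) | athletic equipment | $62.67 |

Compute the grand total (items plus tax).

$849.36

Yoga mat $53.04: athletic equipment, under $125.00 → 1.75% → $0.9282
Children's picture book $7.13: books and periodicals → 5.25% → $0.374325
Used textbook $94.79: books and periodicals → 5.25% → $4.976475
Extension cord $22.93: all other tangible goods → 8% → $1.8344
Camping tent (2-person) $137.13: athletic equipment, $125.00 or more → 10.75% → $14.741475
Sleeping bag $142.52: athletic equipment, $125.00 or more → 10.75% → $15.3209
Frozen peas $1.53: unprepared groceries → 0% → $0.00
Ski goggles $121.78: athletic equipment, under $125.00 → 1.75% → $2.13115
Scented candle $23.43: all other tangible goods → 8% → $1.8744
Fishing rod $112.35: athletic equipment, under $125.00 → 1.75% → $1.966125
Basketball $24.39: athletic equipment, under $125.00 → 1.75% → $0.426825
Pair of dumbbells (15 lb) $62.67: athletic equipment, under $125.00 → 1.75% → $1.096725
Subtotal = $803.69; unrounded tax = $45.671 → $45.67; total due = $849.36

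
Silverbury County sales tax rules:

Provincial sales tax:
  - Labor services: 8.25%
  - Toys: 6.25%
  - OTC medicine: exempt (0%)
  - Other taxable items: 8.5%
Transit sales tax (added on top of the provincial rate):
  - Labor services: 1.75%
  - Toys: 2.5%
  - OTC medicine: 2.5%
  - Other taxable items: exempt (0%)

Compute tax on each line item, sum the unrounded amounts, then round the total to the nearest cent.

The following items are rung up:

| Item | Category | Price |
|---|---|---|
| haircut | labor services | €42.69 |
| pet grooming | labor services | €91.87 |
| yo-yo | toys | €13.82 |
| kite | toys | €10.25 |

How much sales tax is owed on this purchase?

Haircut €42.69: labor services → 8.25% + 1.75% transit = 10% → €4.269
Pet grooming €91.87: labor services → 8.25% + 1.75% transit = 10% → €9.187
Yo-yo €13.82: toys → 6.25% + 2.5% transit = 8.75% → €1.20925
Kite €10.25: toys → 6.25% + 2.5% transit = 8.75% → €0.896875
Unrounded tax sum = €15.562125 → €15.56

€15.56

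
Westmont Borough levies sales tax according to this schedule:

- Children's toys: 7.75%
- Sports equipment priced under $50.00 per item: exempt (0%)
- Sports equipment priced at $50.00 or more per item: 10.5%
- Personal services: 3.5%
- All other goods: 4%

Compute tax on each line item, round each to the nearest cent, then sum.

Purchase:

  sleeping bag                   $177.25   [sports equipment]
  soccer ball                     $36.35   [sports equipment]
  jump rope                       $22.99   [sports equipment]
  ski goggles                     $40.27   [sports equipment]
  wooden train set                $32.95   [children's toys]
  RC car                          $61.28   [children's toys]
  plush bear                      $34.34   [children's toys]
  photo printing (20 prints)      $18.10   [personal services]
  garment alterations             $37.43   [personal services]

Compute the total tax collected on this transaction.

$30.51

Sleeping bag $177.25: sports equipment, $50.00 or more → 10.5% → $18.61
Soccer ball $36.35: sports equipment, under $50.00 → 0% → $0.00
Jump rope $22.99: sports equipment, under $50.00 → 0% → $0.00
Ski goggles $40.27: sports equipment, under $50.00 → 0% → $0.00
Wooden train set $32.95: children's toys → 7.75% → $2.55
RC car $61.28: children's toys → 7.75% → $4.75
Plush bear $34.34: children's toys → 7.75% → $2.66
Photo printing (20 prints) $18.10: personal services → 3.5% → $0.63
Garment alterations $37.43: personal services → 3.5% → $1.31
Total tax = $18.61 + $2.55 + $4.75 + $2.66 + $0.63 + $1.31 = $30.51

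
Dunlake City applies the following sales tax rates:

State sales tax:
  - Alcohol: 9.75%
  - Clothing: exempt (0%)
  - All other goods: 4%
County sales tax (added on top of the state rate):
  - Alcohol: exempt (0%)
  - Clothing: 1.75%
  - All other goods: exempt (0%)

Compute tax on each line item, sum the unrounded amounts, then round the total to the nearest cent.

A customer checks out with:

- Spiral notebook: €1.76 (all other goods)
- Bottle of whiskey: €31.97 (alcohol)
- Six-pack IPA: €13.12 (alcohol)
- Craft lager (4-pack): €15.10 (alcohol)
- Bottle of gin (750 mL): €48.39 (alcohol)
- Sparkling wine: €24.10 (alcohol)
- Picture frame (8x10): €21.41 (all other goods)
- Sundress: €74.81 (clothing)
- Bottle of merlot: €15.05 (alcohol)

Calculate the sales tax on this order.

€16.64

Spiral notebook €1.76: all other goods → 4% + 0% county = 4% → €0.0704
Bottle of whiskey €31.97: alcohol → 9.75% + 0% county = 9.75% → €3.117075
Six-pack IPA €13.12: alcohol → 9.75% + 0% county = 9.75% → €1.2792
Craft lager (4-pack) €15.10: alcohol → 9.75% + 0% county = 9.75% → €1.47225
Bottle of gin (750 mL) €48.39: alcohol → 9.75% + 0% county = 9.75% → €4.718025
Sparkling wine €24.10: alcohol → 9.75% + 0% county = 9.75% → €2.34975
Picture frame (8x10) €21.41: all other goods → 4% + 0% county = 4% → €0.8564
Sundress €74.81: clothing → 0% + 1.75% county = 1.75% → €1.309175
Bottle of merlot €15.05: alcohol → 9.75% + 0% county = 9.75% → €1.467375
Unrounded tax sum = €16.63965 → €16.64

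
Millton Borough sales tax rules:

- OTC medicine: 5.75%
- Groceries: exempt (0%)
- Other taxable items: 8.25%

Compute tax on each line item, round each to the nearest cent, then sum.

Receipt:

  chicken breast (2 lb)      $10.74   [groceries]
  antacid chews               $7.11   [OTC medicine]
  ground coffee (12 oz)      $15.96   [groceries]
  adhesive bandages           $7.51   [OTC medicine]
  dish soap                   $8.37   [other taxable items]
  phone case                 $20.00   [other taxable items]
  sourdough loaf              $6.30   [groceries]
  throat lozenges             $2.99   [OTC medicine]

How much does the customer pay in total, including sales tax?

$82.33

Chicken breast (2 lb) $10.74: groceries → 0% → $0.00
Antacid chews $7.11: OTC medicine → 5.75% → $0.41
Ground coffee (12 oz) $15.96: groceries → 0% → $0.00
Adhesive bandages $7.51: OTC medicine → 5.75% → $0.43
Dish soap $8.37: other taxable items → 8.25% → $0.69
Phone case $20.00: other taxable items → 8.25% → $1.65
Sourdough loaf $6.30: groceries → 0% → $0.00
Throat lozenges $2.99: OTC medicine → 5.75% → $0.17
Subtotal = $78.98; tax = $3.35; total due = $82.33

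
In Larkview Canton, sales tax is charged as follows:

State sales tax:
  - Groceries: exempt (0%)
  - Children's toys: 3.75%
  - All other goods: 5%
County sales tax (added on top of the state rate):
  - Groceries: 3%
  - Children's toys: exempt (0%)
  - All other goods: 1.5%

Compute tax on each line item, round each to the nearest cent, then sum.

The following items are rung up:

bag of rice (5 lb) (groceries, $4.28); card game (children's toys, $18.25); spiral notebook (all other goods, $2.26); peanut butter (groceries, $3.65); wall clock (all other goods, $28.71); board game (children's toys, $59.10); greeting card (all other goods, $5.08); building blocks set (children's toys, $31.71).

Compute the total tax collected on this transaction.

Bag of rice (5 lb) $4.28: groceries → 0% + 3% county = 3% → $0.13
Card game $18.25: children's toys → 3.75% + 0% county = 3.75% → $0.68
Spiral notebook $2.26: all other goods → 5% + 1.5% county = 6.5% → $0.15
Peanut butter $3.65: groceries → 0% + 3% county = 3% → $0.11
Wall clock $28.71: all other goods → 5% + 1.5% county = 6.5% → $1.87
Board game $59.10: children's toys → 3.75% + 0% county = 3.75% → $2.22
Greeting card $5.08: all other goods → 5% + 1.5% county = 6.5% → $0.33
Building blocks set $31.71: children's toys → 3.75% + 0% county = 3.75% → $1.19
Total tax = $0.13 + $0.68 + $0.15 + $0.11 + $1.87 + $2.22 + $0.33 + $1.19 = $6.68

$6.68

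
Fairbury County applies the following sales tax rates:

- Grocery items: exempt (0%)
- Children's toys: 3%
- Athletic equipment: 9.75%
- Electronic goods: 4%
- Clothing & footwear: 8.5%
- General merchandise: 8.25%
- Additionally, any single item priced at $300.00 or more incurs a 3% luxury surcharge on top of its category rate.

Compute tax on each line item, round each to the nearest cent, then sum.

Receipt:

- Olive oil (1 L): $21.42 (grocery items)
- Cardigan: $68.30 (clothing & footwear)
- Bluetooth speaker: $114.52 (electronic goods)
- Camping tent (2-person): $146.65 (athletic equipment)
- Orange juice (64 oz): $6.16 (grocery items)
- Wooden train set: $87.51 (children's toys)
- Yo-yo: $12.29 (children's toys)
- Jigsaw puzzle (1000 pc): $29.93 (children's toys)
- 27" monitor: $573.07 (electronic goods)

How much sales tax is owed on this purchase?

Olive oil (1 L) $21.42: grocery items → 0% → $0.00
Cardigan $68.30: clothing & footwear → 8.5% → $5.81
Bluetooth speaker $114.52: electronic goods → 4% → $4.58
Camping tent (2-person) $146.65: athletic equipment → 9.75% → $14.30
Orange juice (64 oz) $6.16: grocery items → 0% → $0.00
Wooden train set $87.51: children's toys → 3% → $2.63
Yo-yo $12.29: children's toys → 3% → $0.37
Jigsaw puzzle (1000 pc) $29.93: children's toys → 3% → $0.90
27" monitor $573.07: electronic goods → 4% + 3% surcharge = 7% → $40.11
Total tax = $5.81 + $4.58 + $14.30 + $2.63 + $0.37 + $0.90 + $40.11 = $68.70

$68.70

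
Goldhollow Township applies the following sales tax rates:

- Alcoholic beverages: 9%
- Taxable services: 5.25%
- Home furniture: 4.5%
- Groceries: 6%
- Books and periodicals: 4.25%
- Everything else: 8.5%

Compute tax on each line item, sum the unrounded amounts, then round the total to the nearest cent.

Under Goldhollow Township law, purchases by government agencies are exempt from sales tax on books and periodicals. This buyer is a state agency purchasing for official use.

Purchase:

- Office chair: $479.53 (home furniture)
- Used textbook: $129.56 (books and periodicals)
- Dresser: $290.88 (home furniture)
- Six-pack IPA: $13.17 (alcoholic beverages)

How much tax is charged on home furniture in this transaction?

$34.67

Office chair $479.53: home furniture → 4.5% → $21.57885
Dresser $290.88: home furniture → 4.5% → $13.0896
Tax on home furniture: unrounded sum = $34.66845 → $34.67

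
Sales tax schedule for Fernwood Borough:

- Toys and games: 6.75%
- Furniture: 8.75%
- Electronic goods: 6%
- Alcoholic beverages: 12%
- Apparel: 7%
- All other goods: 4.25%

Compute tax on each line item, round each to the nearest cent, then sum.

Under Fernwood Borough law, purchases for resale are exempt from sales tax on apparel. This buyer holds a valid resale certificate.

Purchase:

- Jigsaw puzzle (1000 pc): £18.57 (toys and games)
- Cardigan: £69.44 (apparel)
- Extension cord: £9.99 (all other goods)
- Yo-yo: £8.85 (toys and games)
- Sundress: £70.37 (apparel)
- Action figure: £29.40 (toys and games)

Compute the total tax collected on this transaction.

Jigsaw puzzle (1000 pc) £18.57: toys and games → 6.75% → £1.25
Cardigan £69.44: apparel, buyer-exempt → 0% → £0.00
Extension cord £9.99: all other goods → 4.25% → £0.42
Yo-yo £8.85: toys and games → 6.75% → £0.60
Sundress £70.37: apparel, buyer-exempt → 0% → £0.00
Action figure £29.40: toys and games → 6.75% → £1.98
Total tax = £1.25 + £0.42 + £0.60 + £1.98 = £4.25

£4.25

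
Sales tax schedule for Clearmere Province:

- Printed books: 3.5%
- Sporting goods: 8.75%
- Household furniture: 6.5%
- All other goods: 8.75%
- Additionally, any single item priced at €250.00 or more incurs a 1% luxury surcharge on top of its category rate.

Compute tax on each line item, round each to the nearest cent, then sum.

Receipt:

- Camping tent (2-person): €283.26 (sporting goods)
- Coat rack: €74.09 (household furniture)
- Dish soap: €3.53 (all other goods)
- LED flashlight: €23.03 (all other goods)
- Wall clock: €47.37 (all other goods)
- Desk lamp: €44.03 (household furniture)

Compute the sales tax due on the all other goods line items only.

€6.47

Dish soap €3.53: all other goods → 8.75% → €0.31
LED flashlight €23.03: all other goods → 8.75% → €2.02
Wall clock €47.37: all other goods → 8.75% → €4.14
Tax on all other goods = €0.31 + €2.02 + €4.14 = €6.47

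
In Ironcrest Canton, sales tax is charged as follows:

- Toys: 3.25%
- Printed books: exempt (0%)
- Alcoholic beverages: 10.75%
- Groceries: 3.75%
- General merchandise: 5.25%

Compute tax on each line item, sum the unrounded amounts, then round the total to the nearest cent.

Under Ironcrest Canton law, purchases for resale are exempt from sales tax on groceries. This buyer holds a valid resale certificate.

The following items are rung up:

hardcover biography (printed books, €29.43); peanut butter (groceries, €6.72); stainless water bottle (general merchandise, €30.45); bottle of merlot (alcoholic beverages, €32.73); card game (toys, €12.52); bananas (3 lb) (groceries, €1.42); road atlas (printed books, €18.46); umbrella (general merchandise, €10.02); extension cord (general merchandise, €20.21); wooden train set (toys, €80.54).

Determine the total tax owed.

€9.73

Hardcover biography €29.43: printed books → 0% → €0.00
Peanut butter €6.72: groceries, buyer-exempt → 0% → €0.00
Stainless water bottle €30.45: general merchandise → 5.25% → €1.598625
Bottle of merlot €32.73: alcoholic beverages → 10.75% → €3.518475
Card game €12.52: toys → 3.25% → €0.4069
Bananas (3 lb) €1.42: groceries, buyer-exempt → 0% → €0.00
Road atlas €18.46: printed books → 0% → €0.00
Umbrella €10.02: general merchandise → 5.25% → €0.52605
Extension cord €20.21: general merchandise → 5.25% → €1.061025
Wooden train set €80.54: toys → 3.25% → €2.61755
Unrounded tax sum = €9.728625 → €9.73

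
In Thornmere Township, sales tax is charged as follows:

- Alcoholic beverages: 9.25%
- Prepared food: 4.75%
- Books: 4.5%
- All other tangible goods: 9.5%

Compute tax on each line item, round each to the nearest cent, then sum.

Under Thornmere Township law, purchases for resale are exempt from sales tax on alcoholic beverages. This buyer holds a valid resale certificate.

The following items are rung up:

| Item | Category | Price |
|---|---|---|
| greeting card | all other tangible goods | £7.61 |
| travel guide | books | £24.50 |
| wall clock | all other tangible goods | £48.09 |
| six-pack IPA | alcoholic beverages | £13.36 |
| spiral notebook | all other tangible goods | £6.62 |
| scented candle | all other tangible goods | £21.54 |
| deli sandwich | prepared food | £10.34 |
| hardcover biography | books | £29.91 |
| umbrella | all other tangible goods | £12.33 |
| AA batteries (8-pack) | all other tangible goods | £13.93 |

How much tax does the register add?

Greeting card £7.61: all other tangible goods → 9.5% → £0.72
Travel guide £24.50: books → 4.5% → £1.10
Wall clock £48.09: all other tangible goods → 9.5% → £4.57
Six-pack IPA £13.36: alcoholic beverages, buyer-exempt → 0% → £0.00
Spiral notebook £6.62: all other tangible goods → 9.5% → £0.63
Scented candle £21.54: all other tangible goods → 9.5% → £2.05
Deli sandwich £10.34: prepared food → 4.75% → £0.49
Hardcover biography £29.91: books → 4.5% → £1.35
Umbrella £12.33: all other tangible goods → 9.5% → £1.17
AA batteries (8-pack) £13.93: all other tangible goods → 9.5% → £1.32
Total tax = £0.72 + £1.10 + £4.57 + £0.63 + £2.05 + £0.49 + £1.35 + £1.17 + £1.32 = £13.40

£13.40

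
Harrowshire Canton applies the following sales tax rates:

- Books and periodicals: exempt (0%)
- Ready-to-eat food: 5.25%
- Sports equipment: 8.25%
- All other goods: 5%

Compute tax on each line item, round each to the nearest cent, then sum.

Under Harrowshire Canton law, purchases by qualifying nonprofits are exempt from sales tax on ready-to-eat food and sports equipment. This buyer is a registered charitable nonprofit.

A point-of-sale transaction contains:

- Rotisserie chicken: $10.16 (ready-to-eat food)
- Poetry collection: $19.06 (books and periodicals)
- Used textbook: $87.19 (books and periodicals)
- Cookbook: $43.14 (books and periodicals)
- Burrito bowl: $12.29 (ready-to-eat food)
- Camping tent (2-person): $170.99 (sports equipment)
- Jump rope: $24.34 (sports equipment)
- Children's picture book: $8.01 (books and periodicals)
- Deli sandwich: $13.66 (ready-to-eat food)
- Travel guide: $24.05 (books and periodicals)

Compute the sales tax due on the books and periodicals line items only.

$0.00

Poetry collection $19.06: books and periodicals → 0% → $0.00
Used textbook $87.19: books and periodicals → 0% → $0.00
Cookbook $43.14: books and periodicals → 0% → $0.00
Children's picture book $8.01: books and periodicals → 0% → $0.00
Travel guide $24.05: books and periodicals → 0% → $0.00
Tax on books and periodicals = $0.00 + $0.00 + $0.00 + $0.00 + $0.00 = $0.00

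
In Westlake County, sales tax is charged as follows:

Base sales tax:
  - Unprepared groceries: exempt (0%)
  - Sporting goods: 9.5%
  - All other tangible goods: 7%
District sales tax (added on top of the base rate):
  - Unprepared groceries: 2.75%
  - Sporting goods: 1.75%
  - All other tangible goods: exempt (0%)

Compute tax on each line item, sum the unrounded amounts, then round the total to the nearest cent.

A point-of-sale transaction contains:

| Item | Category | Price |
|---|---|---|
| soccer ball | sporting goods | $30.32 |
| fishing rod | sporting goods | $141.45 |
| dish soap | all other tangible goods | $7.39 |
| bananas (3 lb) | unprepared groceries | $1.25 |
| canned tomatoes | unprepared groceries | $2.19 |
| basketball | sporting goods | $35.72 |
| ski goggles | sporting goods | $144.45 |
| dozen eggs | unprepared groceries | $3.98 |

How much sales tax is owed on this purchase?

$40.31

Soccer ball $30.32: sporting goods → 9.5% + 1.75% district = 11.25% → $3.411
Fishing rod $141.45: sporting goods → 9.5% + 1.75% district = 11.25% → $15.913125
Dish soap $7.39: all other tangible goods → 7% + 0% district = 7% → $0.5173
Bananas (3 lb) $1.25: unprepared groceries → 0% + 2.75% district = 2.75% → $0.034375
Canned tomatoes $2.19: unprepared groceries → 0% + 2.75% district = 2.75% → $0.060225
Basketball $35.72: sporting goods → 9.5% + 1.75% district = 11.25% → $4.0185
Ski goggles $144.45: sporting goods → 9.5% + 1.75% district = 11.25% → $16.250625
Dozen eggs $3.98: unprepared groceries → 0% + 2.75% district = 2.75% → $0.10945
Unrounded tax sum = $40.3146 → $40.31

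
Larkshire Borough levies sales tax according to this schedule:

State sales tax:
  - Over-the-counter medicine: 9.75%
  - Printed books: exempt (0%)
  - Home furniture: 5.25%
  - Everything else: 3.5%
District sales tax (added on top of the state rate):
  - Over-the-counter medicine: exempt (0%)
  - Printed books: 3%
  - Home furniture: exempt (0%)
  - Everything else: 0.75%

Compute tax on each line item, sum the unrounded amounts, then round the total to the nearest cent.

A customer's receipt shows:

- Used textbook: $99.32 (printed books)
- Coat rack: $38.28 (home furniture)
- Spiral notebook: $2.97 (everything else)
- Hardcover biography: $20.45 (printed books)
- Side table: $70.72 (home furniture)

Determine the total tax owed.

Used textbook $99.32: printed books → 0% + 3% district = 3% → $2.9796
Coat rack $38.28: home furniture → 5.25% + 0% district = 5.25% → $2.0097
Spiral notebook $2.97: everything else → 3.5% + 0.75% district = 4.25% → $0.126225
Hardcover biography $20.45: printed books → 0% + 3% district = 3% → $0.6135
Side table $70.72: home furniture → 5.25% + 0% district = 5.25% → $3.7128
Unrounded tax sum = $9.441825 → $9.44

$9.44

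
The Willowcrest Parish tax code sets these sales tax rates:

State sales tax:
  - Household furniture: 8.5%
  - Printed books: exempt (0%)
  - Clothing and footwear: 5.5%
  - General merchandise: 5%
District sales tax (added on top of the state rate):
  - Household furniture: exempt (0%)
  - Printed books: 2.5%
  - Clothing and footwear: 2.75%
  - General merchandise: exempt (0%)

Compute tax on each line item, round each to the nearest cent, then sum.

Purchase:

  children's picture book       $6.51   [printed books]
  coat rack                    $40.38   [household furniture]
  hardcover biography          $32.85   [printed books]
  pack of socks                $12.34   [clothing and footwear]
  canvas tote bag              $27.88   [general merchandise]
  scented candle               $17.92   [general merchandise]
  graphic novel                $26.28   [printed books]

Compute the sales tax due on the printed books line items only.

Children's picture book $6.51: printed books → 0% + 2.5% district = 2.5% → $0.16
Hardcover biography $32.85: printed books → 0% + 2.5% district = 2.5% → $0.82
Graphic novel $26.28: printed books → 0% + 2.5% district = 2.5% → $0.66
Tax on printed books = $0.16 + $0.82 + $0.66 = $1.64

$1.64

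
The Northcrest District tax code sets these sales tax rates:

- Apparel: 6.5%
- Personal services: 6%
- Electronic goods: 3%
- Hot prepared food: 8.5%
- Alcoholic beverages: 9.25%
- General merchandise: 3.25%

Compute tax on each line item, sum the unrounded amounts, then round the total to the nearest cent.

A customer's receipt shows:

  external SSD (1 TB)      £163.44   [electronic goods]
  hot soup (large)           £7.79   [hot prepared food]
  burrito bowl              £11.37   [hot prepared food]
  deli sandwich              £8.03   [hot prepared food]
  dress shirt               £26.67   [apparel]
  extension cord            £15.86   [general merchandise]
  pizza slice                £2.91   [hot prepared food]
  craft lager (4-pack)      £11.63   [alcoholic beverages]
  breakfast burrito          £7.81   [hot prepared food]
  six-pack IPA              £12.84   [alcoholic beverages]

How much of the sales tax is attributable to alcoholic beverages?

Craft lager (4-pack) £11.63: alcoholic beverages → 9.25% → £1.075775
Six-pack IPA £12.84: alcoholic beverages → 9.25% → £1.1877
Tax on alcoholic beverages: unrounded sum = £2.263475 → £2.26

£2.26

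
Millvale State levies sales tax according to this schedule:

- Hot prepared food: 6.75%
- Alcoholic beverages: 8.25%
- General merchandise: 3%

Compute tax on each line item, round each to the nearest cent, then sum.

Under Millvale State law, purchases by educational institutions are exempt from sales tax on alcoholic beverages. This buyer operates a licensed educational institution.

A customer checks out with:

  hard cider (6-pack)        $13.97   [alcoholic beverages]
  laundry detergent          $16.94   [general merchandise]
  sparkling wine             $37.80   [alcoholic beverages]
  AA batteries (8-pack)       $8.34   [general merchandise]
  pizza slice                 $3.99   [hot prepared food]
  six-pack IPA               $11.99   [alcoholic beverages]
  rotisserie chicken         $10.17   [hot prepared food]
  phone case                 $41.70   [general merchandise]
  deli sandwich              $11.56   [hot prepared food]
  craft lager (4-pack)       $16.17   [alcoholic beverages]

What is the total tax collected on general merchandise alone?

$2.01

Laundry detergent $16.94: general merchandise → 3% → $0.51
AA batteries (8-pack) $8.34: general merchandise → 3% → $0.25
Phone case $41.70: general merchandise → 3% → $1.25
Tax on general merchandise = $0.51 + $0.25 + $1.25 = $2.01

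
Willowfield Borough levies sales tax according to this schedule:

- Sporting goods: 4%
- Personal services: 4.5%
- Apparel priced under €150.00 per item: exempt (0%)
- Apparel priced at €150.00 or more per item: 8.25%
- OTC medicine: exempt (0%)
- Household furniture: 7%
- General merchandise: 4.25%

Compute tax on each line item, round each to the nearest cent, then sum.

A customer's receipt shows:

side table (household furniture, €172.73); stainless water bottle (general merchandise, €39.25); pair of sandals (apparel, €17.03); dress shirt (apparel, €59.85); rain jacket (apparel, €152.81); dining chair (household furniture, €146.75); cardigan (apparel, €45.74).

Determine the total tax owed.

Side table €172.73: household furniture → 7% → €12.09
Stainless water bottle €39.25: general merchandise → 4.25% → €1.67
Pair of sandals €17.03: apparel, under €150.00 → 0% → €0.00
Dress shirt €59.85: apparel, under €150.00 → 0% → €0.00
Rain jacket €152.81: apparel, €150.00 or more → 8.25% → €12.61
Dining chair €146.75: household furniture → 7% → €10.27
Cardigan €45.74: apparel, under €150.00 → 0% → €0.00
Total tax = €12.09 + €1.67 + €12.61 + €10.27 = €36.64

€36.64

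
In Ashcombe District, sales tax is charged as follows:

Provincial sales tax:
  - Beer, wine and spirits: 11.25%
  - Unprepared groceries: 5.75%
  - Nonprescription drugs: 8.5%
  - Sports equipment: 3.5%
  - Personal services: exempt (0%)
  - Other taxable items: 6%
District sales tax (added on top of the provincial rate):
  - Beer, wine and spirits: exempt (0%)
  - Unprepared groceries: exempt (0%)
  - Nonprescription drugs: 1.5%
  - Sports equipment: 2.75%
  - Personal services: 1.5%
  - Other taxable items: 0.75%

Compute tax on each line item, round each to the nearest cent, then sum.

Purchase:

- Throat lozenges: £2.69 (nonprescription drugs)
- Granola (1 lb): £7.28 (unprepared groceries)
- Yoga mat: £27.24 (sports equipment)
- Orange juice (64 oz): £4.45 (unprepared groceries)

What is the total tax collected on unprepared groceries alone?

£0.68

Granola (1 lb) £7.28: unprepared groceries → 5.75% + 0% district = 5.75% → £0.42
Orange juice (64 oz) £4.45: unprepared groceries → 5.75% + 0% district = 5.75% → £0.26
Tax on unprepared groceries = £0.42 + £0.26 = £0.68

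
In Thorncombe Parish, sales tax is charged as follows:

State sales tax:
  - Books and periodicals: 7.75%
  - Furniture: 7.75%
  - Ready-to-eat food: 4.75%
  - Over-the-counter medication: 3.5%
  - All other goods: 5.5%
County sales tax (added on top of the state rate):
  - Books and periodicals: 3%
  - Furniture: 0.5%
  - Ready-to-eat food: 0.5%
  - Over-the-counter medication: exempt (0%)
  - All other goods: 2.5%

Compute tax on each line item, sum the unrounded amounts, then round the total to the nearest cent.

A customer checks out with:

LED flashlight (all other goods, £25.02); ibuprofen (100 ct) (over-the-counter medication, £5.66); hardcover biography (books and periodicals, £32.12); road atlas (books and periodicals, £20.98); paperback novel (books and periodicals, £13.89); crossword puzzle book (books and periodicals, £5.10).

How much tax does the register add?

LED flashlight £25.02: all other goods → 5.5% + 2.5% county = 8% → £2.0016
Ibuprofen (100 ct) £5.66: over-the-counter medication → 3.5% + 0% county = 3.5% → £0.1981
Hardcover biography £32.12: books and periodicals → 7.75% + 3% county = 10.75% → £3.4529
Road atlas £20.98: books and periodicals → 7.75% + 3% county = 10.75% → £2.25535
Paperback novel £13.89: books and periodicals → 7.75% + 3% county = 10.75% → £1.493175
Crossword puzzle book £5.10: books and periodicals → 7.75% + 3% county = 10.75% → £0.54825
Unrounded tax sum = £9.949375 → £9.95

£9.95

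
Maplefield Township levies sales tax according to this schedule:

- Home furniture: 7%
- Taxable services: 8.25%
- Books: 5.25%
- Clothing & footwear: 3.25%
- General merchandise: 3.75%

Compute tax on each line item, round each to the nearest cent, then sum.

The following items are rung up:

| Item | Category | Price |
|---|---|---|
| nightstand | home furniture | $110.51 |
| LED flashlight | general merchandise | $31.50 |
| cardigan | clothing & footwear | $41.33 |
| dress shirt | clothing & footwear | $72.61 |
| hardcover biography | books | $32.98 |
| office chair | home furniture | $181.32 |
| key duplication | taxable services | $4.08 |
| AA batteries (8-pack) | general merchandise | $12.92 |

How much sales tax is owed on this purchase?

Nightstand $110.51: home furniture → 7% → $7.74
LED flashlight $31.50: general merchandise → 3.75% → $1.18
Cardigan $41.33: clothing & footwear → 3.25% → $1.34
Dress shirt $72.61: clothing & footwear → 3.25% → $2.36
Hardcover biography $32.98: books → 5.25% → $1.73
Office chair $181.32: home furniture → 7% → $12.69
Key duplication $4.08: taxable services → 8.25% → $0.34
AA batteries (8-pack) $12.92: general merchandise → 3.75% → $0.48
Total tax = $7.74 + $1.18 + $1.34 + $2.36 + $1.73 + $12.69 + $0.34 + $0.48 = $27.86

$27.86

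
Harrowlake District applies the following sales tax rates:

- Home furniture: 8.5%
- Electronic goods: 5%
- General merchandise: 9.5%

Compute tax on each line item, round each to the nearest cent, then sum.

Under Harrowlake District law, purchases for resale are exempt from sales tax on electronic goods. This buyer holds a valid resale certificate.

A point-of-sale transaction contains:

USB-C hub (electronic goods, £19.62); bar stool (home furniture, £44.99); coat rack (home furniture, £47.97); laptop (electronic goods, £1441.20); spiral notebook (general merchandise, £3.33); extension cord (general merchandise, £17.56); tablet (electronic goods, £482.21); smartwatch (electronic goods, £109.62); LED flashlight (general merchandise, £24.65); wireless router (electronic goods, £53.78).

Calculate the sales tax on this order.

USB-C hub £19.62: electronic goods, buyer-exempt → 0% → £0.00
Bar stool £44.99: home furniture → 8.5% → £3.82
Coat rack £47.97: home furniture → 8.5% → £4.08
Laptop £1441.20: electronic goods, buyer-exempt → 0% → £0.00
Spiral notebook £3.33: general merchandise → 9.5% → £0.32
Extension cord £17.56: general merchandise → 9.5% → £1.67
Tablet £482.21: electronic goods, buyer-exempt → 0% → £0.00
Smartwatch £109.62: electronic goods, buyer-exempt → 0% → £0.00
LED flashlight £24.65: general merchandise → 9.5% → £2.34
Wireless router £53.78: electronic goods, buyer-exempt → 0% → £0.00
Total tax = £3.82 + £4.08 + £0.32 + £1.67 + £2.34 = £12.23

£12.23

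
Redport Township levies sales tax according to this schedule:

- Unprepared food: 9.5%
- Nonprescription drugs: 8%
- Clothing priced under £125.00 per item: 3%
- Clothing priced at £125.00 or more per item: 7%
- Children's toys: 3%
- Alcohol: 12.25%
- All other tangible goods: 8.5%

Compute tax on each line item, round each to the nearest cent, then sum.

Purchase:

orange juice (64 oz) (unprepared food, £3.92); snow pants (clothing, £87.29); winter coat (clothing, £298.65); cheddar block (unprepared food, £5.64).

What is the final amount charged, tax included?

Orange juice (64 oz) £3.92: unprepared food → 9.5% → £0.37
Snow pants £87.29: clothing, under £125.00 → 3% → £2.62
Winter coat £298.65: clothing, £125.00 or more → 7% → £20.91
Cheddar block £5.64: unprepared food → 9.5% → £0.54
Subtotal = £395.50; tax = £24.44; total due = £419.94

£419.94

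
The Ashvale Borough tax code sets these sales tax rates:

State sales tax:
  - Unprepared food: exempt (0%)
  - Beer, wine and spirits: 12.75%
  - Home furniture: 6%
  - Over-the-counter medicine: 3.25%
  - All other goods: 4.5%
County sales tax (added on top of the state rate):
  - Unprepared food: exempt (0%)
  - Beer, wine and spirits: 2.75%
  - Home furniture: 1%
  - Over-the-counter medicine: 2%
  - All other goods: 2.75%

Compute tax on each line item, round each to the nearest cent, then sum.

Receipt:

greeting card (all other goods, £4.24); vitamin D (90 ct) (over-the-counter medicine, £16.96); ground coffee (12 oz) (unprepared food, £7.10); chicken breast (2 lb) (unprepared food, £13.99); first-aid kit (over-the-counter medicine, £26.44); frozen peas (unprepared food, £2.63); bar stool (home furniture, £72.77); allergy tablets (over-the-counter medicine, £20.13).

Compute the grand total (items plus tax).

£173.00

Greeting card £4.24: all other goods → 4.5% + 2.75% county = 7.25% → £0.31
Vitamin D (90 ct) £16.96: over-the-counter medicine → 3.25% + 2% county = 5.25% → £0.89
Ground coffee (12 oz) £7.10: unprepared food → 0% + 0% county = 0% → £0.00
Chicken breast (2 lb) £13.99: unprepared food → 0% + 0% county = 0% → £0.00
First-aid kit £26.44: over-the-counter medicine → 3.25% + 2% county = 5.25% → £1.39
Frozen peas £2.63: unprepared food → 0% + 0% county = 0% → £0.00
Bar stool £72.77: home furniture → 6% + 1% county = 7% → £5.09
Allergy tablets £20.13: over-the-counter medicine → 3.25% + 2% county = 5.25% → £1.06
Subtotal = £164.26; tax = £8.74; total due = £173.00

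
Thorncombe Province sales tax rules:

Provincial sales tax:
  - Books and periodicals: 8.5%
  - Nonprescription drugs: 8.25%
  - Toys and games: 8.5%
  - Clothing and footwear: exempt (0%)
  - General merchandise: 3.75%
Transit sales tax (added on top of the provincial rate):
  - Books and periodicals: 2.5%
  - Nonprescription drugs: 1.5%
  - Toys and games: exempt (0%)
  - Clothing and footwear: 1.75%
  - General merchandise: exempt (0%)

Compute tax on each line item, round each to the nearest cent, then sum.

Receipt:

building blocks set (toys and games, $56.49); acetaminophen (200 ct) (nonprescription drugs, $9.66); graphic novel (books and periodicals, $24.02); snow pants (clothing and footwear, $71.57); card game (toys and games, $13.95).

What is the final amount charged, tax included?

Building blocks set $56.49: toys and games → 8.5% + 0% transit = 8.5% → $4.80
Acetaminophen (200 ct) $9.66: nonprescription drugs → 8.25% + 1.5% transit = 9.75% → $0.94
Graphic novel $24.02: books and periodicals → 8.5% + 2.5% transit = 11% → $2.64
Snow pants $71.57: clothing and footwear → 0% + 1.75% transit = 1.75% → $1.25
Card game $13.95: toys and games → 8.5% + 0% transit = 8.5% → $1.19
Subtotal = $175.69; tax = $10.82; total due = $186.51

$186.51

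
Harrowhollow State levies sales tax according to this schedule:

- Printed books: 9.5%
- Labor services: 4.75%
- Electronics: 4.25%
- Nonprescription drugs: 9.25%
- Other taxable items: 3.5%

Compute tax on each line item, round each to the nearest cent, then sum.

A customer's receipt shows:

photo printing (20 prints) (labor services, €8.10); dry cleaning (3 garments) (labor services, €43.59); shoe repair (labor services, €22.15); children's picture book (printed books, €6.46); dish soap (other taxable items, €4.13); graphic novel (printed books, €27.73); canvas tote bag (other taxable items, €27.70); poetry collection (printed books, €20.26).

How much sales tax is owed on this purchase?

Photo printing (20 prints) €8.10: labor services → 4.75% → €0.38
Dry cleaning (3 garments) €43.59: labor services → 4.75% → €2.07
Shoe repair €22.15: labor services → 4.75% → €1.05
Children's picture book €6.46: printed books → 9.5% → €0.61
Dish soap €4.13: other taxable items → 3.5% → €0.14
Graphic novel €27.73: printed books → 9.5% → €2.63
Canvas tote bag €27.70: other taxable items → 3.5% → €0.97
Poetry collection €20.26: printed books → 9.5% → €1.92
Total tax = €0.38 + €2.07 + €1.05 + €0.61 + €0.14 + €2.63 + €0.97 + €1.92 = €9.77

€9.77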